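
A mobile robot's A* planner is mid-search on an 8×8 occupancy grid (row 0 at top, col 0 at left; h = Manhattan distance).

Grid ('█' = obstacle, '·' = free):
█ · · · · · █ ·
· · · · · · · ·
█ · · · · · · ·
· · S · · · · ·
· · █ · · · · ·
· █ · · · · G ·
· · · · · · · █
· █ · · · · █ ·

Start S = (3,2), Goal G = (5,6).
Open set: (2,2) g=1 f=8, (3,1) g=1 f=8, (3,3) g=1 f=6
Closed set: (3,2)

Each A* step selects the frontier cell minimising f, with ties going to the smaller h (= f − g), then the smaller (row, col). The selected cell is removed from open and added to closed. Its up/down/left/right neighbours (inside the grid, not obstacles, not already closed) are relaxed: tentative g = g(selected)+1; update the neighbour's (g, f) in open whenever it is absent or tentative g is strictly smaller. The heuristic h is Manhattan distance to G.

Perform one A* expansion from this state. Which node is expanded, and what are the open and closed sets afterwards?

step 1: expand (3,3) (f=6, h=5) → closed; open now [(2,2) g=1 f=8, (2,3) g=2 f=8, (3,1) g=1 f=8, (3,4) g=2 f=6, (4,3) g=2 f=6]

expanded=(3,3); open=[(2,2) g=1 f=8, (2,3) g=2 f=8, (3,1) g=1 f=8, (3,4) g=2 f=6, (4,3) g=2 f=6]; closed=[(3,2), (3,3)]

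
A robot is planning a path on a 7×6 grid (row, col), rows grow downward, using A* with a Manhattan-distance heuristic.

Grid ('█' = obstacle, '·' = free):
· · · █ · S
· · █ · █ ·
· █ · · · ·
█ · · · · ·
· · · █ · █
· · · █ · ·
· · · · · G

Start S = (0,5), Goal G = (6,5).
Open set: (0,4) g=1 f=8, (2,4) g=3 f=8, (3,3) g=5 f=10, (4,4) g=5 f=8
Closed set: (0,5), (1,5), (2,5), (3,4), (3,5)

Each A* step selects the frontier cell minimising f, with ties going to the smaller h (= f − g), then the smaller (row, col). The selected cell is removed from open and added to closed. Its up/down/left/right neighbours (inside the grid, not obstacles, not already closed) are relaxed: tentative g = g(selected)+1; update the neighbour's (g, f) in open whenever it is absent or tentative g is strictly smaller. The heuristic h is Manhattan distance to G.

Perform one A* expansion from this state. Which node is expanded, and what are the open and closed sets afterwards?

expanded=(4,4); open=[(0,4) g=1 f=8, (2,4) g=3 f=8, (3,3) g=5 f=10, (5,4) g=6 f=8]; closed=[(0,5), (1,5), (2,5), (3,4), (3,5), (4,4)]

step 1: expand (4,4) (f=8, h=3) → closed; open now [(0,4) g=1 f=8, (2,4) g=3 f=8, (3,3) g=5 f=10, (5,4) g=6 f=8]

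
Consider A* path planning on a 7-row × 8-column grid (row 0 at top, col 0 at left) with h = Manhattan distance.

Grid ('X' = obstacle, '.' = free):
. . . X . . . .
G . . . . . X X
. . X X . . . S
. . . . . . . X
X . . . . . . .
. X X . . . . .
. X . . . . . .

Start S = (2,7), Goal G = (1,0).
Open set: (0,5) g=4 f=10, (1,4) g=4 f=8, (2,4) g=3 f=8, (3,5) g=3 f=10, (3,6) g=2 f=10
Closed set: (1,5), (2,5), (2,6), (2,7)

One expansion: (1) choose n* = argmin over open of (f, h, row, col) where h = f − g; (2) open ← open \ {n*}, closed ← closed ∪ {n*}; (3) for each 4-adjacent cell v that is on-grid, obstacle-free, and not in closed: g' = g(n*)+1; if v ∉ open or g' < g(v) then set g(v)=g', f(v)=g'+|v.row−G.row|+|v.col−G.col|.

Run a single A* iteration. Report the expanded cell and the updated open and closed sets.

expanded=(1,4); open=[(0,4) g=5 f=10, (0,5) g=4 f=10, (1,3) g=5 f=8, (2,4) g=3 f=8, (3,5) g=3 f=10, (3,6) g=2 f=10]; closed=[(1,4), (1,5), (2,5), (2,6), (2,7)]

step 1: expand (1,4) (f=8, h=4) → closed; open now [(0,4) g=5 f=10, (0,5) g=4 f=10, (1,3) g=5 f=8, (2,4) g=3 f=8, (3,5) g=3 f=10, (3,6) g=2 f=10]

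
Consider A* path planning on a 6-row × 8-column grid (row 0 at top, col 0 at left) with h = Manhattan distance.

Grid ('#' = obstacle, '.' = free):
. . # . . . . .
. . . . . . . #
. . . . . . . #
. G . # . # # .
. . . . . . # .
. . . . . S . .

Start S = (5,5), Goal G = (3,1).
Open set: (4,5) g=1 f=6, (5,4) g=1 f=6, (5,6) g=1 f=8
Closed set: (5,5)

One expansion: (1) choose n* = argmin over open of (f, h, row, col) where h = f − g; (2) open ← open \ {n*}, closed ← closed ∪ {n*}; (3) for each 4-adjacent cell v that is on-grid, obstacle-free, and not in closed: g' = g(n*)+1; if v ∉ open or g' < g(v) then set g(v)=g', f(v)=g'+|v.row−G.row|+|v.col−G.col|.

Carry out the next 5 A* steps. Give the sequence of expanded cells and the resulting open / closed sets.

step 1: expand (4,5) (f=6, h=5) → closed; open now [(4,4) g=2 f=6, (5,4) g=1 f=6, (5,6) g=1 f=8]
step 2: expand (4,4) (f=6, h=4) → closed; open now [(3,4) g=3 f=6, (4,3) g=3 f=6, (5,4) g=1 f=6, (5,6) g=1 f=8]
step 3: expand (3,4) (f=6, h=3) → closed; open now [(2,4) g=4 f=8, (4,3) g=3 f=6, (5,4) g=1 f=6, (5,6) g=1 f=8]
step 4: expand (4,3) (f=6, h=3) → closed; open now [(2,4) g=4 f=8, (4,2) g=4 f=6, (5,3) g=4 f=8, (5,4) g=1 f=6, (5,6) g=1 f=8]
step 5: expand (4,2) (f=6, h=2) → closed; open now [(2,4) g=4 f=8, (3,2) g=5 f=6, (4,1) g=5 f=6, (5,2) g=5 f=8, (5,3) g=4 f=8, (5,4) g=1 f=6, (5,6) g=1 f=8]

order=[(4,5) → (4,4) → (3,4) → (4,3) → (4,2)]; open=[(2,4) g=4 f=8, (3,2) g=5 f=6, (4,1) g=5 f=6, (5,2) g=5 f=8, (5,3) g=4 f=8, (5,4) g=1 f=6, (5,6) g=1 f=8]; closed=[(3,4), (4,2), (4,3), (4,4), (4,5), (5,5)]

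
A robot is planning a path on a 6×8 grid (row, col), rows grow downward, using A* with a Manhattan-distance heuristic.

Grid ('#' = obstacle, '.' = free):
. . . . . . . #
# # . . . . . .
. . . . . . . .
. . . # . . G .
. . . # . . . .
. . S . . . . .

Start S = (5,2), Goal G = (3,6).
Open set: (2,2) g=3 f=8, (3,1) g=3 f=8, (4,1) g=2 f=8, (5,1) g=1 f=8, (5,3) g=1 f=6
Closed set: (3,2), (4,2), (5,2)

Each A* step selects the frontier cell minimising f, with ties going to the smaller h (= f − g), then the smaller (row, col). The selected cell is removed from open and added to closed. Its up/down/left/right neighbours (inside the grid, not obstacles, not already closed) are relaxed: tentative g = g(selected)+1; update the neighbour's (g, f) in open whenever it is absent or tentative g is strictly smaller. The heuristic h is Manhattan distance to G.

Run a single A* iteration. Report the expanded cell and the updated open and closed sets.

step 1: expand (5,3) (f=6, h=5) → closed; open now [(2,2) g=3 f=8, (3,1) g=3 f=8, (4,1) g=2 f=8, (5,1) g=1 f=8, (5,4) g=2 f=6]

expanded=(5,3); open=[(2,2) g=3 f=8, (3,1) g=3 f=8, (4,1) g=2 f=8, (5,1) g=1 f=8, (5,4) g=2 f=6]; closed=[(3,2), (4,2), (5,2), (5,3)]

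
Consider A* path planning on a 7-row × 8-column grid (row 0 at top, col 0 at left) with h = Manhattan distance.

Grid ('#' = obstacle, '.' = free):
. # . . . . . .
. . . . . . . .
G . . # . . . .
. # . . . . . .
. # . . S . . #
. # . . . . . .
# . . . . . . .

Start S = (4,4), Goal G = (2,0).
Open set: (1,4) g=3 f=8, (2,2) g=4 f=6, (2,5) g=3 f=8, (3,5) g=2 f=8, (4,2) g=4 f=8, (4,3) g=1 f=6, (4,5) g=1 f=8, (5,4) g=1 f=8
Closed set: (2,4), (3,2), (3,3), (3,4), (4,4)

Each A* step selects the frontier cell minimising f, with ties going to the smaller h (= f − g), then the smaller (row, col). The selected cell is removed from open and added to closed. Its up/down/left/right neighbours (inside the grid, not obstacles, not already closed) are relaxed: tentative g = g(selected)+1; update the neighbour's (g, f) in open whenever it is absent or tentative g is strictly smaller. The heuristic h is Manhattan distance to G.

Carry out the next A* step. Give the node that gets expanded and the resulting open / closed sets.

step 1: expand (2,2) (f=6, h=2) → closed; open now [(1,2) g=5 f=8, (1,4) g=3 f=8, (2,1) g=5 f=6, (2,5) g=3 f=8, (3,5) g=2 f=8, (4,2) g=4 f=8, (4,3) g=1 f=6, (4,5) g=1 f=8, (5,4) g=1 f=8]

expanded=(2,2); open=[(1,2) g=5 f=8, (1,4) g=3 f=8, (2,1) g=5 f=6, (2,5) g=3 f=8, (3,5) g=2 f=8, (4,2) g=4 f=8, (4,3) g=1 f=6, (4,5) g=1 f=8, (5,4) g=1 f=8]; closed=[(2,2), (2,4), (3,2), (3,3), (3,4), (4,4)]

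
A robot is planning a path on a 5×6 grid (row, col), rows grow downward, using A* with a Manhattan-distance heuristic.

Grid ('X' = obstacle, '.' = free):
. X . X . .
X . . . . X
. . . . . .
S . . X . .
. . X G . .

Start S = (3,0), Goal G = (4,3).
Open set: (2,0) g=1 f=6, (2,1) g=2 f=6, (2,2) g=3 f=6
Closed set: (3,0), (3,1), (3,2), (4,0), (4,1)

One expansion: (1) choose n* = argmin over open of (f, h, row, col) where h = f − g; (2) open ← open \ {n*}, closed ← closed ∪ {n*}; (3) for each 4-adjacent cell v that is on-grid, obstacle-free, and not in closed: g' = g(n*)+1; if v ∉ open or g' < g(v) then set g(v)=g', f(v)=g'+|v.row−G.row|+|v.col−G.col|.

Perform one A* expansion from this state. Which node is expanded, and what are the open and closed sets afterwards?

step 1: expand (2,2) (f=6, h=3) → closed; open now [(1,2) g=4 f=8, (2,0) g=1 f=6, (2,1) g=2 f=6, (2,3) g=4 f=6]

expanded=(2,2); open=[(1,2) g=4 f=8, (2,0) g=1 f=6, (2,1) g=2 f=6, (2,3) g=4 f=6]; closed=[(2,2), (3,0), (3,1), (3,2), (4,0), (4,1)]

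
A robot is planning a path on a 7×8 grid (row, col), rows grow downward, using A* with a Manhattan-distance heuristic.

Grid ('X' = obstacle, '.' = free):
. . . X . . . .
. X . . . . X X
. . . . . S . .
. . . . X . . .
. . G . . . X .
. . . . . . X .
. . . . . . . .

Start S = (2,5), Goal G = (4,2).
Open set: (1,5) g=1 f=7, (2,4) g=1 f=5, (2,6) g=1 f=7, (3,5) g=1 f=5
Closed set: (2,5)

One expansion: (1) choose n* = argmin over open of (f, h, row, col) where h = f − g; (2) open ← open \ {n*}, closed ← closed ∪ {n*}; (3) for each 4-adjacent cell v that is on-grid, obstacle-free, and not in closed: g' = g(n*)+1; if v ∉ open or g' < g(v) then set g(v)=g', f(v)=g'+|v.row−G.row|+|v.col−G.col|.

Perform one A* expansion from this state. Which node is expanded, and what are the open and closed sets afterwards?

expanded=(2,4); open=[(1,4) g=2 f=7, (1,5) g=1 f=7, (2,3) g=2 f=5, (2,6) g=1 f=7, (3,5) g=1 f=5]; closed=[(2,4), (2,5)]

step 1: expand (2,4) (f=5, h=4) → closed; open now [(1,4) g=2 f=7, (1,5) g=1 f=7, (2,3) g=2 f=5, (2,6) g=1 f=7, (3,5) g=1 f=5]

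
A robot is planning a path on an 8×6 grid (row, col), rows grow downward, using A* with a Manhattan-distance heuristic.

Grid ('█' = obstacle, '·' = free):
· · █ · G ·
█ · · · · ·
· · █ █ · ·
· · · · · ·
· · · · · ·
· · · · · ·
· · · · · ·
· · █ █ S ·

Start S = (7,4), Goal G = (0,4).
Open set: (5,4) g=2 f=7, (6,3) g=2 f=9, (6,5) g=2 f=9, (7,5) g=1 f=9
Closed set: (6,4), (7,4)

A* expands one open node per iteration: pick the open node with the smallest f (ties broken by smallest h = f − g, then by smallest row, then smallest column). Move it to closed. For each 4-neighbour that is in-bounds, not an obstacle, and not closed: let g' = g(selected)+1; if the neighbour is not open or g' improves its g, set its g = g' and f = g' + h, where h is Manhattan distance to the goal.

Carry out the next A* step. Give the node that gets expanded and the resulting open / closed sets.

step 1: expand (5,4) (f=7, h=5) → closed; open now [(4,4) g=3 f=7, (5,3) g=3 f=9, (5,5) g=3 f=9, (6,3) g=2 f=9, (6,5) g=2 f=9, (7,5) g=1 f=9]

expanded=(5,4); open=[(4,4) g=3 f=7, (5,3) g=3 f=9, (5,5) g=3 f=9, (6,3) g=2 f=9, (6,5) g=2 f=9, (7,5) g=1 f=9]; closed=[(5,4), (6,4), (7,4)]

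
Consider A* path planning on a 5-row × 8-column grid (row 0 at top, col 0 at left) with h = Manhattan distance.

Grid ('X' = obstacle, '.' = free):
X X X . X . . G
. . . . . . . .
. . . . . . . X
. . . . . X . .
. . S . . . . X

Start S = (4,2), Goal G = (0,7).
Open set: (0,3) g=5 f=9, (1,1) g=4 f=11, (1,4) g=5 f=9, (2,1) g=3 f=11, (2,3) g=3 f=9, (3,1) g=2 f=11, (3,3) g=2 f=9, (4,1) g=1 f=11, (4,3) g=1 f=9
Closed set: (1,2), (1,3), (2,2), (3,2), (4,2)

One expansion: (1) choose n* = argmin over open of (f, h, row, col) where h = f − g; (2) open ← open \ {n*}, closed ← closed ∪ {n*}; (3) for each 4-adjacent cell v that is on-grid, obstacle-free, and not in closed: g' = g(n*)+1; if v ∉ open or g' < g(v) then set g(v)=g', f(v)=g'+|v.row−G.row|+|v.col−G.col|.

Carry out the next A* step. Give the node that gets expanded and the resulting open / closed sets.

expanded=(0,3); open=[(1,1) g=4 f=11, (1,4) g=5 f=9, (2,1) g=3 f=11, (2,3) g=3 f=9, (3,1) g=2 f=11, (3,3) g=2 f=9, (4,1) g=1 f=11, (4,3) g=1 f=9]; closed=[(0,3), (1,2), (1,3), (2,2), (3,2), (4,2)]

step 1: expand (0,3) (f=9, h=4) → closed; open now [(1,1) g=4 f=11, (1,4) g=5 f=9, (2,1) g=3 f=11, (2,3) g=3 f=9, (3,1) g=2 f=11, (3,3) g=2 f=9, (4,1) g=1 f=11, (4,3) g=1 f=9]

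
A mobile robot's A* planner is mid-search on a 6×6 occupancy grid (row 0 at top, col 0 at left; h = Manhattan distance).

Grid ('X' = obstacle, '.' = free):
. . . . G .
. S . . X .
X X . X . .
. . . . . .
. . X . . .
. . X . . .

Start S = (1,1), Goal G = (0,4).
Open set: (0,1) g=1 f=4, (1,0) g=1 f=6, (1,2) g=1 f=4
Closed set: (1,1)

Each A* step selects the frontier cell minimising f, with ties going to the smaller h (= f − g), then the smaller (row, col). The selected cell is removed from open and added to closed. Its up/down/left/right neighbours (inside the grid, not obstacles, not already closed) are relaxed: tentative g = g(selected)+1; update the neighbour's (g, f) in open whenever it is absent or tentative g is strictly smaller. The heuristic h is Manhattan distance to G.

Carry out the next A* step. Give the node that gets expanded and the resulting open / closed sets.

step 1: expand (0,1) (f=4, h=3) → closed; open now [(0,0) g=2 f=6, (0,2) g=2 f=4, (1,0) g=1 f=6, (1,2) g=1 f=4]

expanded=(0,1); open=[(0,0) g=2 f=6, (0,2) g=2 f=4, (1,0) g=1 f=6, (1,2) g=1 f=4]; closed=[(0,1), (1,1)]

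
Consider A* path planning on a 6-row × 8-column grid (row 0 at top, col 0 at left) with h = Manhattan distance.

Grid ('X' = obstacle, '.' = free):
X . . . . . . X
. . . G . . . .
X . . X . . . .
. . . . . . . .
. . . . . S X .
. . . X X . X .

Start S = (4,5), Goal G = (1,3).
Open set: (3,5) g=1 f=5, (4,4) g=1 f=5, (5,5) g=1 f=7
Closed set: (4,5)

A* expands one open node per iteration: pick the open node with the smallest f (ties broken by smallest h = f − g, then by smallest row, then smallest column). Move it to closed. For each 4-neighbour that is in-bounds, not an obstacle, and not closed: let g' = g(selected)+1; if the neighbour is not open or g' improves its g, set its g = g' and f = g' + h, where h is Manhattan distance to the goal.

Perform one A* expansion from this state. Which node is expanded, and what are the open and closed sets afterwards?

step 1: expand (3,5) (f=5, h=4) → closed; open now [(2,5) g=2 f=5, (3,4) g=2 f=5, (3,6) g=2 f=7, (4,4) g=1 f=5, (5,5) g=1 f=7]

expanded=(3,5); open=[(2,5) g=2 f=5, (3,4) g=2 f=5, (3,6) g=2 f=7, (4,4) g=1 f=5, (5,5) g=1 f=7]; closed=[(3,5), (4,5)]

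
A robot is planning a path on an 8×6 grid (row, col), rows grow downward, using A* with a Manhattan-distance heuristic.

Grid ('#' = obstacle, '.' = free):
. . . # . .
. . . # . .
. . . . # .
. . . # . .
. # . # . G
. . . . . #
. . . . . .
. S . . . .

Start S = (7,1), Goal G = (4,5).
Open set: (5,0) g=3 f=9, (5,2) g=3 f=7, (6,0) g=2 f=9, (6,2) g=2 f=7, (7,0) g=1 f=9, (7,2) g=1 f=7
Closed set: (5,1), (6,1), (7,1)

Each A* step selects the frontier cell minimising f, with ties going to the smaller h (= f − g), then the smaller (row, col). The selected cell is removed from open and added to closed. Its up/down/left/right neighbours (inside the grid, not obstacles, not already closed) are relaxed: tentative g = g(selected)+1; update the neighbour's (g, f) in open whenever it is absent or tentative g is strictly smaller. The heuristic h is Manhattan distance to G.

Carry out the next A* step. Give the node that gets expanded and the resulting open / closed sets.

step 1: expand (5,2) (f=7, h=4) → closed; open now [(4,2) g=4 f=7, (5,0) g=3 f=9, (5,3) g=4 f=7, (6,0) g=2 f=9, (6,2) g=2 f=7, (7,0) g=1 f=9, (7,2) g=1 f=7]

expanded=(5,2); open=[(4,2) g=4 f=7, (5,0) g=3 f=9, (5,3) g=4 f=7, (6,0) g=2 f=9, (6,2) g=2 f=7, (7,0) g=1 f=9, (7,2) g=1 f=7]; closed=[(5,1), (5,2), (6,1), (7,1)]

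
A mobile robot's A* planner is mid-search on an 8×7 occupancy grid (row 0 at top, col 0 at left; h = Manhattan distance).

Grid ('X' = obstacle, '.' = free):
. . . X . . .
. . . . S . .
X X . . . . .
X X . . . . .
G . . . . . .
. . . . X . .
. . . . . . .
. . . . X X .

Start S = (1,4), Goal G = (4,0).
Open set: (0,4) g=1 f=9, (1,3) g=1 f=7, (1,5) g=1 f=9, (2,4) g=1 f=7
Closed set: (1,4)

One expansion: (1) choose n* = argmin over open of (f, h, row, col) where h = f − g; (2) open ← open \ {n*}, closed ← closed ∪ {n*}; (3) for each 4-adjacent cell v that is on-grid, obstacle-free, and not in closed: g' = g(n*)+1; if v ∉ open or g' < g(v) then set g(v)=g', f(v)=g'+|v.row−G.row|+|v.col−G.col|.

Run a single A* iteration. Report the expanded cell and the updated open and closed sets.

step 1: expand (1,3) (f=7, h=6) → closed; open now [(0,4) g=1 f=9, (1,2) g=2 f=7, (1,5) g=1 f=9, (2,3) g=2 f=7, (2,4) g=1 f=7]

expanded=(1,3); open=[(0,4) g=1 f=9, (1,2) g=2 f=7, (1,5) g=1 f=9, (2,3) g=2 f=7, (2,4) g=1 f=7]; closed=[(1,3), (1,4)]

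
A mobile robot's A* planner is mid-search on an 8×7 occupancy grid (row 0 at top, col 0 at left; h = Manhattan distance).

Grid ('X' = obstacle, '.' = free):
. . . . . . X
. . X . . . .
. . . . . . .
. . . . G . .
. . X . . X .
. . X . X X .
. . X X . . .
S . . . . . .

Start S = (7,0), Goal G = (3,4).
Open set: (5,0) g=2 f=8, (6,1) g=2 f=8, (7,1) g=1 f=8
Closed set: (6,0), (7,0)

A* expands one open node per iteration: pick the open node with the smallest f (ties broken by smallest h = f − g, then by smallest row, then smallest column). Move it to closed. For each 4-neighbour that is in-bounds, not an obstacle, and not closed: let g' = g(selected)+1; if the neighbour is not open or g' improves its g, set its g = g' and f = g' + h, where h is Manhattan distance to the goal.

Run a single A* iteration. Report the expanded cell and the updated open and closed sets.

expanded=(5,0); open=[(4,0) g=3 f=8, (5,1) g=3 f=8, (6,1) g=2 f=8, (7,1) g=1 f=8]; closed=[(5,0), (6,0), (7,0)]

step 1: expand (5,0) (f=8, h=6) → closed; open now [(4,0) g=3 f=8, (5,1) g=3 f=8, (6,1) g=2 f=8, (7,1) g=1 f=8]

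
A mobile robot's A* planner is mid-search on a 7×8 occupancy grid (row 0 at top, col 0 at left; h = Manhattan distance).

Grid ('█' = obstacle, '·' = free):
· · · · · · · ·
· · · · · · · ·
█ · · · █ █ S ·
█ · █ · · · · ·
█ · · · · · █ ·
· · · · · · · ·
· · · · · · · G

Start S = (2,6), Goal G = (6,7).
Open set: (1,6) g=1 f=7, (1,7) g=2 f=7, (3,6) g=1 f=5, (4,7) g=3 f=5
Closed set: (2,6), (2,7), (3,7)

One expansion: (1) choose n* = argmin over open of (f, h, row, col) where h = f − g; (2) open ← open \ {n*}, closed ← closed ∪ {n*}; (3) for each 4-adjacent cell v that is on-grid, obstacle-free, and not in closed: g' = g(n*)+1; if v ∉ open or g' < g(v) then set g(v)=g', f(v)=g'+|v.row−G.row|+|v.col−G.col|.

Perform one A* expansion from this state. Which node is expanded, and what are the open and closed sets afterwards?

expanded=(4,7); open=[(1,6) g=1 f=7, (1,7) g=2 f=7, (3,6) g=1 f=5, (5,7) g=4 f=5]; closed=[(2,6), (2,7), (3,7), (4,7)]

step 1: expand (4,7) (f=5, h=2) → closed; open now [(1,6) g=1 f=7, (1,7) g=2 f=7, (3,6) g=1 f=5, (5,7) g=4 f=5]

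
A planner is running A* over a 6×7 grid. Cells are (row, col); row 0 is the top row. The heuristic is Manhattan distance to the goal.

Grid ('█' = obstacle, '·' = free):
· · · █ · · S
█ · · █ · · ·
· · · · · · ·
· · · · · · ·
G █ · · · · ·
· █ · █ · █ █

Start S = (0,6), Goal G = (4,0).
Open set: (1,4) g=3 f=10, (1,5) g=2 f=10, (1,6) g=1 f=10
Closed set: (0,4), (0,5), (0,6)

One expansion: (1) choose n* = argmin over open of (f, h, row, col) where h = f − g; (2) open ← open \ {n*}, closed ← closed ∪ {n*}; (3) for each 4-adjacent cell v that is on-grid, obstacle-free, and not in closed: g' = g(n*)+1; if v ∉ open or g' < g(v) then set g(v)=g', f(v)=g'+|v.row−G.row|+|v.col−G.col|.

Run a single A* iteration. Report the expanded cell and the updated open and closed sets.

expanded=(1,4); open=[(1,5) g=2 f=10, (1,6) g=1 f=10, (2,4) g=4 f=10]; closed=[(0,4), (0,5), (0,6), (1,4)]

step 1: expand (1,4) (f=10, h=7) → closed; open now [(1,5) g=2 f=10, (1,6) g=1 f=10, (2,4) g=4 f=10]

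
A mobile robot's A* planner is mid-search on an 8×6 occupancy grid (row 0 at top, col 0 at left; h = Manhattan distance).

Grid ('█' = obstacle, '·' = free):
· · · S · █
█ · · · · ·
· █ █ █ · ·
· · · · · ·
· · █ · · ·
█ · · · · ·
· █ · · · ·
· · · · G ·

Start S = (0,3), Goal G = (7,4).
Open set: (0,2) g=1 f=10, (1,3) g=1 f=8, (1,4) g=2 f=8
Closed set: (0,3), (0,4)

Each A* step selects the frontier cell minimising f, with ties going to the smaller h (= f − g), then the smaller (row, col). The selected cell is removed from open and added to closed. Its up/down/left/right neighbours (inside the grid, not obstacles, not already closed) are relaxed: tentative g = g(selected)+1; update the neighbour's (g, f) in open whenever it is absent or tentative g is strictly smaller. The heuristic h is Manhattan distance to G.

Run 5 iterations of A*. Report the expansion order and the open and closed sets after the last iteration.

order=[(1,4) → (2,4) → (3,4) → (4,4) → (5,4)]; open=[(0,2) g=1 f=10, (1,3) g=1 f=8, (1,5) g=3 f=10, (2,5) g=4 f=10, (3,3) g=5 f=10, (3,5) g=5 f=10, (4,3) g=6 f=10, (4,5) g=6 f=10, (5,3) g=7 f=10, (5,5) g=7 f=10, (6,4) g=7 f=8]; closed=[(0,3), (0,4), (1,4), (2,4), (3,4), (4,4), (5,4)]

step 1: expand (1,4) (f=8, h=6) → closed; open now [(0,2) g=1 f=10, (1,3) g=1 f=8, (1,5) g=3 f=10, (2,4) g=3 f=8]
step 2: expand (2,4) (f=8, h=5) → closed; open now [(0,2) g=1 f=10, (1,3) g=1 f=8, (1,5) g=3 f=10, (2,5) g=4 f=10, (3,4) g=4 f=8]
step 3: expand (3,4) (f=8, h=4) → closed; open now [(0,2) g=1 f=10, (1,3) g=1 f=8, (1,5) g=3 f=10, (2,5) g=4 f=10, (3,3) g=5 f=10, (3,5) g=5 f=10, (4,4) g=5 f=8]
step 4: expand (4,4) (f=8, h=3) → closed; open now [(0,2) g=1 f=10, (1,3) g=1 f=8, (1,5) g=3 f=10, (2,5) g=4 f=10, (3,3) g=5 f=10, (3,5) g=5 f=10, (4,3) g=6 f=10, (4,5) g=6 f=10, (5,4) g=6 f=8]
step 5: expand (5,4) (f=8, h=2) → closed; open now [(0,2) g=1 f=10, (1,3) g=1 f=8, (1,5) g=3 f=10, (2,5) g=4 f=10, (3,3) g=5 f=10, (3,5) g=5 f=10, (4,3) g=6 f=10, (4,5) g=6 f=10, (5,3) g=7 f=10, (5,5) g=7 f=10, (6,4) g=7 f=8]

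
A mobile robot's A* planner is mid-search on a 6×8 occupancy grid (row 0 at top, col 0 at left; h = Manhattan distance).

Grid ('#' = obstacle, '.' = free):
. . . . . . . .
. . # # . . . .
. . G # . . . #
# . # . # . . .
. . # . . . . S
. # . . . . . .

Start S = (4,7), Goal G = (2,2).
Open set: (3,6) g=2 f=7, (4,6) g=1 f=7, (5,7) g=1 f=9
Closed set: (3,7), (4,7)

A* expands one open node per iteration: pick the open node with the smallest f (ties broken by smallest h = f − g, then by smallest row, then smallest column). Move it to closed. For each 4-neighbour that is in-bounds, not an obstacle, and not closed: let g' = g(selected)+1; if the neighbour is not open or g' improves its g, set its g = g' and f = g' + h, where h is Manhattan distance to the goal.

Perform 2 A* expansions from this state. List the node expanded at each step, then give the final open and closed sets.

step 1: expand (3,6) (f=7, h=5) → closed; open now [(2,6) g=3 f=7, (3,5) g=3 f=7, (4,6) g=1 f=7, (5,7) g=1 f=9]
step 2: expand (2,6) (f=7, h=4) → closed; open now [(1,6) g=4 f=9, (2,5) g=4 f=7, (3,5) g=3 f=7, (4,6) g=1 f=7, (5,7) g=1 f=9]

order=[(3,6) → (2,6)]; open=[(1,6) g=4 f=9, (2,5) g=4 f=7, (3,5) g=3 f=7, (4,6) g=1 f=7, (5,7) g=1 f=9]; closed=[(2,6), (3,6), (3,7), (4,7)]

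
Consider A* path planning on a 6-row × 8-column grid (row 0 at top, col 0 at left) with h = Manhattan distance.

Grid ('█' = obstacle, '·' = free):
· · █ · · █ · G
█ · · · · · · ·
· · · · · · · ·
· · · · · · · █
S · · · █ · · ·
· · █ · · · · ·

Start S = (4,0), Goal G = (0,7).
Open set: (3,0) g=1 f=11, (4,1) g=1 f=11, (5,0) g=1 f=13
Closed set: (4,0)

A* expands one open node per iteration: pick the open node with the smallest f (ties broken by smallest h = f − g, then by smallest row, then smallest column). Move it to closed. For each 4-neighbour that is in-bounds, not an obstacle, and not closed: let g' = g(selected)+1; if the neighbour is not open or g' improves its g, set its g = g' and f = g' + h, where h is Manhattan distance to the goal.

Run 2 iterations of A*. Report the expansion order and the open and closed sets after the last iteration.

order=[(3,0) → (2,0)]; open=[(2,1) g=3 f=11, (3,1) g=2 f=11, (4,1) g=1 f=11, (5,0) g=1 f=13]; closed=[(2,0), (3,0), (4,0)]

step 1: expand (3,0) (f=11, h=10) → closed; open now [(2,0) g=2 f=11, (3,1) g=2 f=11, (4,1) g=1 f=11, (5,0) g=1 f=13]
step 2: expand (2,0) (f=11, h=9) → closed; open now [(2,1) g=3 f=11, (3,1) g=2 f=11, (4,1) g=1 f=11, (5,0) g=1 f=13]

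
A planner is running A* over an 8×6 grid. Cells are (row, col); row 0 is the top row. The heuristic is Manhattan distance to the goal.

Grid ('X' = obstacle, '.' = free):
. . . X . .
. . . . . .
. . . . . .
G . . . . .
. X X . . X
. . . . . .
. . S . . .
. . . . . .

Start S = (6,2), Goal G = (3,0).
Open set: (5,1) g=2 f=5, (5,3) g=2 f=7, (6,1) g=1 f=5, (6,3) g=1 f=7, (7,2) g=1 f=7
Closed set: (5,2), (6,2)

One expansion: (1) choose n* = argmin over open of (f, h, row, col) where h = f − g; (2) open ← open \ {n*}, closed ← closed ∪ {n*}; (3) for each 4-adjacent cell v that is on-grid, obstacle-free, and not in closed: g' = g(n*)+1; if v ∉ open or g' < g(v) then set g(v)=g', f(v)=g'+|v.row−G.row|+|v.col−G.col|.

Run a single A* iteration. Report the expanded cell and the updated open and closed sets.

step 1: expand (5,1) (f=5, h=3) → closed; open now [(5,0) g=3 f=5, (5,3) g=2 f=7, (6,1) g=1 f=5, (6,3) g=1 f=7, (7,2) g=1 f=7]

expanded=(5,1); open=[(5,0) g=3 f=5, (5,3) g=2 f=7, (6,1) g=1 f=5, (6,3) g=1 f=7, (7,2) g=1 f=7]; closed=[(5,1), (5,2), (6,2)]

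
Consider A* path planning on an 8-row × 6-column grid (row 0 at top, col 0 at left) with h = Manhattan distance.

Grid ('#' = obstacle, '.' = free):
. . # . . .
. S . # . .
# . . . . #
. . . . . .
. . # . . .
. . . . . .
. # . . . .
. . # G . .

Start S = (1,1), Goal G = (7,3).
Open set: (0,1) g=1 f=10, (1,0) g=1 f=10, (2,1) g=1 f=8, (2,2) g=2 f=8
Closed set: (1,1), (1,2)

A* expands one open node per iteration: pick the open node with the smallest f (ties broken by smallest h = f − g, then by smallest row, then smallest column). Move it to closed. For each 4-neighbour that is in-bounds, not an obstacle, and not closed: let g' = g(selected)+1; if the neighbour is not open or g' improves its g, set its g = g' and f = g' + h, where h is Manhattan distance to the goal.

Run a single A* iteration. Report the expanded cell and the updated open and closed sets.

expanded=(2,2); open=[(0,1) g=1 f=10, (1,0) g=1 f=10, (2,1) g=1 f=8, (2,3) g=3 f=8, (3,2) g=3 f=8]; closed=[(1,1), (1,2), (2,2)]

step 1: expand (2,2) (f=8, h=6) → closed; open now [(0,1) g=1 f=10, (1,0) g=1 f=10, (2,1) g=1 f=8, (2,3) g=3 f=8, (3,2) g=3 f=8]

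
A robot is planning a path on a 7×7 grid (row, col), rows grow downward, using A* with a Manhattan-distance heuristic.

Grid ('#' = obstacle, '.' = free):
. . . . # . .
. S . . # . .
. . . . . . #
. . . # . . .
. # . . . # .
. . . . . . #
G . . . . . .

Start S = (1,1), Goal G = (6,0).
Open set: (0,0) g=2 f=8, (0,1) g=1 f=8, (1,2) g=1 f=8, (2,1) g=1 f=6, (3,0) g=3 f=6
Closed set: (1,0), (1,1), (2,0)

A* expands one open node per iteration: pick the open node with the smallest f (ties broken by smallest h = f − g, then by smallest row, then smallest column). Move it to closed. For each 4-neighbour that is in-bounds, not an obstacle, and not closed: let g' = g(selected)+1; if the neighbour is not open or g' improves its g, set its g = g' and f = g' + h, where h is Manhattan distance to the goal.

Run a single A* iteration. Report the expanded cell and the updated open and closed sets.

step 1: expand (3,0) (f=6, h=3) → closed; open now [(0,0) g=2 f=8, (0,1) g=1 f=8, (1,2) g=1 f=8, (2,1) g=1 f=6, (3,1) g=4 f=8, (4,0) g=4 f=6]

expanded=(3,0); open=[(0,0) g=2 f=8, (0,1) g=1 f=8, (1,2) g=1 f=8, (2,1) g=1 f=6, (3,1) g=4 f=8, (4,0) g=4 f=6]; closed=[(1,0), (1,1), (2,0), (3,0)]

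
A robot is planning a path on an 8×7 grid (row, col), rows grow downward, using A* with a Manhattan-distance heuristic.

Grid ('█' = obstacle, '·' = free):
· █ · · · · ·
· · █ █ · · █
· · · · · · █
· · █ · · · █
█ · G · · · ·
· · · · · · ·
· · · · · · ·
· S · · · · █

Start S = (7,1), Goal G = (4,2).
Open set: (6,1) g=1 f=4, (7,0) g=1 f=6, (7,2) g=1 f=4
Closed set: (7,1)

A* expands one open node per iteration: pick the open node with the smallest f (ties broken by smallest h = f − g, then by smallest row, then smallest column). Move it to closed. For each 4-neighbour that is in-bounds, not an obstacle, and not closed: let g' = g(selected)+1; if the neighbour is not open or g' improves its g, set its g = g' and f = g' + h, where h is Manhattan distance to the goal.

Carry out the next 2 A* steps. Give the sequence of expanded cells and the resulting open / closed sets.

order=[(6,1) → (5,1)]; open=[(4,1) g=3 f=4, (5,0) g=3 f=6, (5,2) g=3 f=4, (6,0) g=2 f=6, (6,2) g=2 f=4, (7,0) g=1 f=6, (7,2) g=1 f=4]; closed=[(5,1), (6,1), (7,1)]

step 1: expand (6,1) (f=4, h=3) → closed; open now [(5,1) g=2 f=4, (6,0) g=2 f=6, (6,2) g=2 f=4, (7,0) g=1 f=6, (7,2) g=1 f=4]
step 2: expand (5,1) (f=4, h=2) → closed; open now [(4,1) g=3 f=4, (5,0) g=3 f=6, (5,2) g=3 f=4, (6,0) g=2 f=6, (6,2) g=2 f=4, (7,0) g=1 f=6, (7,2) g=1 f=4]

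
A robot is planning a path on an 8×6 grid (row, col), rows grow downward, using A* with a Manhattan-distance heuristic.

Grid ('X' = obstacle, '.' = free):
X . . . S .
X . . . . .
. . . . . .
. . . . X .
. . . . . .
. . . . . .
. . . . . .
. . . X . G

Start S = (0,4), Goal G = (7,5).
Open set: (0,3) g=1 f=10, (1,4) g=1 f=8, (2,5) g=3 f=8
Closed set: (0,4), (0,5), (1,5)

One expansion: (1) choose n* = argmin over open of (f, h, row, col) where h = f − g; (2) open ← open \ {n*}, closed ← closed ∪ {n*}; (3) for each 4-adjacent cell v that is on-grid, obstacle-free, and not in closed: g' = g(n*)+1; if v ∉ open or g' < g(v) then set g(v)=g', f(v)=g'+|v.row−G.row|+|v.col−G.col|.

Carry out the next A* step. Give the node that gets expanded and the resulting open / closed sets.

expanded=(2,5); open=[(0,3) g=1 f=10, (1,4) g=1 f=8, (2,4) g=4 f=10, (3,5) g=4 f=8]; closed=[(0,4), (0,5), (1,5), (2,5)]

step 1: expand (2,5) (f=8, h=5) → closed; open now [(0,3) g=1 f=10, (1,4) g=1 f=8, (2,4) g=4 f=10, (3,5) g=4 f=8]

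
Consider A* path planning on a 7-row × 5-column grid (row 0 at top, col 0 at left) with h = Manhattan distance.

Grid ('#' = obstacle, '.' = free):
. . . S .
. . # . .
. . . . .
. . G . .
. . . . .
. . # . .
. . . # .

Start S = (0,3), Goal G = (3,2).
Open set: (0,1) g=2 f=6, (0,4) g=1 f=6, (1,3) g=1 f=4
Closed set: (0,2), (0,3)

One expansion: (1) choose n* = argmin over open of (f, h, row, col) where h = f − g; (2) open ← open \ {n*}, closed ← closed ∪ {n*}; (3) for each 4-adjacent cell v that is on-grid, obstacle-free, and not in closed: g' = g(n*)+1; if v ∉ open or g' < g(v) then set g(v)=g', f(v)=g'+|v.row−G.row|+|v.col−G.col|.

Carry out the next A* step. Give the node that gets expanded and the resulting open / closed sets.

step 1: expand (1,3) (f=4, h=3) → closed; open now [(0,1) g=2 f=6, (0,4) g=1 f=6, (1,4) g=2 f=6, (2,3) g=2 f=4]

expanded=(1,3); open=[(0,1) g=2 f=6, (0,4) g=1 f=6, (1,4) g=2 f=6, (2,3) g=2 f=4]; closed=[(0,2), (0,3), (1,3)]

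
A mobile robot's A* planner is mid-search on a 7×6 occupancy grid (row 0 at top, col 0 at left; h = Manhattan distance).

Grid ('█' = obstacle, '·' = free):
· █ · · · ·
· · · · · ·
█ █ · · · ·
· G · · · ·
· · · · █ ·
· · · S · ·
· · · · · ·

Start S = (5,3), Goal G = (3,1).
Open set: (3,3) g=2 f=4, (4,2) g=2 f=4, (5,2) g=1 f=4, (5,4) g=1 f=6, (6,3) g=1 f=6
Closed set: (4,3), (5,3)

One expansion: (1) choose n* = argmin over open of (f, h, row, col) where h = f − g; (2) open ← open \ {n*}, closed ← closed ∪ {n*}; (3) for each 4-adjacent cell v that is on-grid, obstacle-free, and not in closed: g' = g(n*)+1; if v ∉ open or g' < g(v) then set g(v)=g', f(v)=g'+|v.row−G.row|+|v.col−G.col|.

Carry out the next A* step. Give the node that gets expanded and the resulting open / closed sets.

step 1: expand (3,3) (f=4, h=2) → closed; open now [(2,3) g=3 f=6, (3,2) g=3 f=4, (3,4) g=3 f=6, (4,2) g=2 f=4, (5,2) g=1 f=4, (5,4) g=1 f=6, (6,3) g=1 f=6]

expanded=(3,3); open=[(2,3) g=3 f=6, (3,2) g=3 f=4, (3,4) g=3 f=6, (4,2) g=2 f=4, (5,2) g=1 f=4, (5,4) g=1 f=6, (6,3) g=1 f=6]; closed=[(3,3), (4,3), (5,3)]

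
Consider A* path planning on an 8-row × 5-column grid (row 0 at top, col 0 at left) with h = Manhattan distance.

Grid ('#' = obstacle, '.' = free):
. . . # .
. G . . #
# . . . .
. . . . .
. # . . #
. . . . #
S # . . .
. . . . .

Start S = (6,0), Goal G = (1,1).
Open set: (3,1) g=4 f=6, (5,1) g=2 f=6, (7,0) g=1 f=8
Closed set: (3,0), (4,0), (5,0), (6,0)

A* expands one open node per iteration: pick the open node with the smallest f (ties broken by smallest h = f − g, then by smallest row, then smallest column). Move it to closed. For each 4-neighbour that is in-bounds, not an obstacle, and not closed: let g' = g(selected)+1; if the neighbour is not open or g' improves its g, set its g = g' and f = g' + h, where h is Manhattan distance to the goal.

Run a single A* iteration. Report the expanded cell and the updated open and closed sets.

step 1: expand (3,1) (f=6, h=2) → closed; open now [(2,1) g=5 f=6, (3,2) g=5 f=8, (5,1) g=2 f=6, (7,0) g=1 f=8]

expanded=(3,1); open=[(2,1) g=5 f=6, (3,2) g=5 f=8, (5,1) g=2 f=6, (7,0) g=1 f=8]; closed=[(3,0), (3,1), (4,0), (5,0), (6,0)]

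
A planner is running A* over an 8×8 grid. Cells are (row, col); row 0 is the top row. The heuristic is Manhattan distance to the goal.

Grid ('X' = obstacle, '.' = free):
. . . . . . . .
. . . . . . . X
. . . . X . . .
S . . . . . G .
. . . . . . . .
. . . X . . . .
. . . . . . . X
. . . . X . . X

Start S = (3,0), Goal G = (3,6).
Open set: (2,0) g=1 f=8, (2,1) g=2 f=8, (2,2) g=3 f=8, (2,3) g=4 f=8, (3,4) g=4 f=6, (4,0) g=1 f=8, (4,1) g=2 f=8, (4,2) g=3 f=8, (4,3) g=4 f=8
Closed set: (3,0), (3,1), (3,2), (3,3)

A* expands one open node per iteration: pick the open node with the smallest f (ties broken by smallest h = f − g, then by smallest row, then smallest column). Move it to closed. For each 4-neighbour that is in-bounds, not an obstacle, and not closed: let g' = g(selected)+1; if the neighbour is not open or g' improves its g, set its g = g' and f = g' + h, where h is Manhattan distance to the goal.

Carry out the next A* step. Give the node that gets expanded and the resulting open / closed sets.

step 1: expand (3,4) (f=6, h=2) → closed; open now [(2,0) g=1 f=8, (2,1) g=2 f=8, (2,2) g=3 f=8, (2,3) g=4 f=8, (3,5) g=5 f=6, (4,0) g=1 f=8, (4,1) g=2 f=8, (4,2) g=3 f=8, (4,3) g=4 f=8, (4,4) g=5 f=8]

expanded=(3,4); open=[(2,0) g=1 f=8, (2,1) g=2 f=8, (2,2) g=3 f=8, (2,3) g=4 f=8, (3,5) g=5 f=6, (4,0) g=1 f=8, (4,1) g=2 f=8, (4,2) g=3 f=8, (4,3) g=4 f=8, (4,4) g=5 f=8]; closed=[(3,0), (3,1), (3,2), (3,3), (3,4)]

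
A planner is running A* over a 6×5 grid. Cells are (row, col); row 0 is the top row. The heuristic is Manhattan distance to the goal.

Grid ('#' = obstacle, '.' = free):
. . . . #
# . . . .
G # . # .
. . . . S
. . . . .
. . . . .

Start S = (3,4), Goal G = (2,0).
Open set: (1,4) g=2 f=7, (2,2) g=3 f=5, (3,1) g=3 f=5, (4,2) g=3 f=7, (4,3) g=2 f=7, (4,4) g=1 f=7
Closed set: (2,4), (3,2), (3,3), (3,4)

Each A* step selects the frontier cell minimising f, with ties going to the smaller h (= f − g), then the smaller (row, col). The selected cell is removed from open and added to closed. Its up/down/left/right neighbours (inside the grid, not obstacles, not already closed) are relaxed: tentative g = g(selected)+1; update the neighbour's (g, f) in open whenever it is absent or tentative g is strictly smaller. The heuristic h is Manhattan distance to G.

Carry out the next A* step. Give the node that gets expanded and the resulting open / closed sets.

step 1: expand (2,2) (f=5, h=2) → closed; open now [(1,2) g=4 f=7, (1,4) g=2 f=7, (3,1) g=3 f=5, (4,2) g=3 f=7, (4,3) g=2 f=7, (4,4) g=1 f=7]

expanded=(2,2); open=[(1,2) g=4 f=7, (1,4) g=2 f=7, (3,1) g=3 f=5, (4,2) g=3 f=7, (4,3) g=2 f=7, (4,4) g=1 f=7]; closed=[(2,2), (2,4), (3,2), (3,3), (3,4)]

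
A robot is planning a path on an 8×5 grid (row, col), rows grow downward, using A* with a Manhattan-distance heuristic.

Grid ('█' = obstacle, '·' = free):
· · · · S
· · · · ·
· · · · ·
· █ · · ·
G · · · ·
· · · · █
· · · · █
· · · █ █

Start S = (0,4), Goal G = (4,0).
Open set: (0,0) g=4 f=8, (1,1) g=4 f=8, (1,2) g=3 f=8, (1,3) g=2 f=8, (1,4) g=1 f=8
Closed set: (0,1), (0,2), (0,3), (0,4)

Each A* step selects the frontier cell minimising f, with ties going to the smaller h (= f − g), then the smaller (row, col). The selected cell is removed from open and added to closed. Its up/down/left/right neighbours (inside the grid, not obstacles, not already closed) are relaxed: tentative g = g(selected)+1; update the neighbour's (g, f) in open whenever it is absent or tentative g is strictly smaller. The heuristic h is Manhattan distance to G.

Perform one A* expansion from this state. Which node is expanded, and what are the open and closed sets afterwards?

expanded=(0,0); open=[(1,0) g=5 f=8, (1,1) g=4 f=8, (1,2) g=3 f=8, (1,3) g=2 f=8, (1,4) g=1 f=8]; closed=[(0,0), (0,1), (0,2), (0,3), (0,4)]

step 1: expand (0,0) (f=8, h=4) → closed; open now [(1,0) g=5 f=8, (1,1) g=4 f=8, (1,2) g=3 f=8, (1,3) g=2 f=8, (1,4) g=1 f=8]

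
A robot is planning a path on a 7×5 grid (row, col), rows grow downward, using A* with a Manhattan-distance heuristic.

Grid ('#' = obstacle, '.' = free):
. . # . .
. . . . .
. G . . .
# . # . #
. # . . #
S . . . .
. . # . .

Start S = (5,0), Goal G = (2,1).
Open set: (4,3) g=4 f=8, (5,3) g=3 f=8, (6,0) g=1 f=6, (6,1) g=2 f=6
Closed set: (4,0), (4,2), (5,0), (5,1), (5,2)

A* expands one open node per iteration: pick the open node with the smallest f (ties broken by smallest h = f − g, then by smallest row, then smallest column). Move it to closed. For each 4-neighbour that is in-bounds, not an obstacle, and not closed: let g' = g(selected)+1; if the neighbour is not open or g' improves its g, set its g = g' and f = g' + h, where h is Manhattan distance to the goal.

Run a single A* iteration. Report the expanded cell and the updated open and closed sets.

step 1: expand (6,1) (f=6, h=4) → closed; open now [(4,3) g=4 f=8, (5,3) g=3 f=8, (6,0) g=1 f=6]

expanded=(6,1); open=[(4,3) g=4 f=8, (5,3) g=3 f=8, (6,0) g=1 f=6]; closed=[(4,0), (4,2), (5,0), (5,1), (5,2), (6,1)]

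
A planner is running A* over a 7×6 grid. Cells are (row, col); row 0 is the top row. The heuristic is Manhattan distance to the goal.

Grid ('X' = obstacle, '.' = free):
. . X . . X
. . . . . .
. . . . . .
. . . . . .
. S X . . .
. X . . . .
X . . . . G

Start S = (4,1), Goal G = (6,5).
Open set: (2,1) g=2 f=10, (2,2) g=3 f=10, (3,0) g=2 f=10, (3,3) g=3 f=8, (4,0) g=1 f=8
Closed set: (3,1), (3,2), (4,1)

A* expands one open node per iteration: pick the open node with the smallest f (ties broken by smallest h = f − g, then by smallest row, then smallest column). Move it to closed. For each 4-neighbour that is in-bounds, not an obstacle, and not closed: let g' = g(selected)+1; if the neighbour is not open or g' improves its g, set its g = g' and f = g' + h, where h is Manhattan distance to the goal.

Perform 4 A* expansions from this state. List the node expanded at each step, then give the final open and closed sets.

order=[(3,3) → (3,4) → (3,5) → (4,5)]; open=[(2,1) g=2 f=10, (2,2) g=3 f=10, (2,3) g=4 f=10, (2,4) g=5 f=10, (2,5) g=6 f=10, (3,0) g=2 f=10, (4,0) g=1 f=8, (4,3) g=4 f=8, (4,4) g=5 f=8, (5,5) g=7 f=8]; closed=[(3,1), (3,2), (3,3), (3,4), (3,5), (4,1), (4,5)]

step 1: expand (3,3) (f=8, h=5) → closed; open now [(2,1) g=2 f=10, (2,2) g=3 f=10, (2,3) g=4 f=10, (3,0) g=2 f=10, (3,4) g=4 f=8, (4,0) g=1 f=8, (4,3) g=4 f=8]
step 2: expand (3,4) (f=8, h=4) → closed; open now [(2,1) g=2 f=10, (2,2) g=3 f=10, (2,3) g=4 f=10, (2,4) g=5 f=10, (3,0) g=2 f=10, (3,5) g=5 f=8, (4,0) g=1 f=8, (4,3) g=4 f=8, (4,4) g=5 f=8]
step 3: expand (3,5) (f=8, h=3) → closed; open now [(2,1) g=2 f=10, (2,2) g=3 f=10, (2,3) g=4 f=10, (2,4) g=5 f=10, (2,5) g=6 f=10, (3,0) g=2 f=10, (4,0) g=1 f=8, (4,3) g=4 f=8, (4,4) g=5 f=8, (4,5) g=6 f=8]
step 4: expand (4,5) (f=8, h=2) → closed; open now [(2,1) g=2 f=10, (2,2) g=3 f=10, (2,3) g=4 f=10, (2,4) g=5 f=10, (2,5) g=6 f=10, (3,0) g=2 f=10, (4,0) g=1 f=8, (4,3) g=4 f=8, (4,4) g=5 f=8, (5,5) g=7 f=8]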